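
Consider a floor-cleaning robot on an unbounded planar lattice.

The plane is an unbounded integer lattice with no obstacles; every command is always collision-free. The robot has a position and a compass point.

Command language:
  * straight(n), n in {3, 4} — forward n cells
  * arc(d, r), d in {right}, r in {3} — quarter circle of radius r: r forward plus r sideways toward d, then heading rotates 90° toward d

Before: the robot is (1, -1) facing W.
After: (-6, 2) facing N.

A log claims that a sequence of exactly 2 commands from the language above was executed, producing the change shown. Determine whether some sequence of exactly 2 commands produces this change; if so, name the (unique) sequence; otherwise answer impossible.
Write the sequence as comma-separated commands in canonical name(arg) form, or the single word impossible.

key: cell and facing (now N) both changed — the 2 commands mix motion and turning
initial: (1, -1) facing W
[1] after straight(4): (-3, -1) facing W
[2] after arc(right, 3): (-6, 2) facing N
no rival 2-sequence matches.

straight(4), arc(right, 3)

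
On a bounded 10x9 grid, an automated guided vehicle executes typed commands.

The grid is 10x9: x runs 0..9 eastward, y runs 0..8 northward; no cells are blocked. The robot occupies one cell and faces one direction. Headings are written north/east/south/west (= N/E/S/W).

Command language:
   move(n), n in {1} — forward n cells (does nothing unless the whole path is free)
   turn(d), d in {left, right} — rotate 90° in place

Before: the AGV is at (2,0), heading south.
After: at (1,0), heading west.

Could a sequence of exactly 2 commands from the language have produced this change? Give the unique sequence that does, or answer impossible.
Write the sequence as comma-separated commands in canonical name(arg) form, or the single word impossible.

key: cell and facing (now W) both changed — the 2 commands mix motion and turning
initial: at (2,0), heading south
1. turn(right) → at (2,0), heading west
2. move(1) → at (1,0), heading west
no other 2-command option fits: unique.

turn(right), move(1)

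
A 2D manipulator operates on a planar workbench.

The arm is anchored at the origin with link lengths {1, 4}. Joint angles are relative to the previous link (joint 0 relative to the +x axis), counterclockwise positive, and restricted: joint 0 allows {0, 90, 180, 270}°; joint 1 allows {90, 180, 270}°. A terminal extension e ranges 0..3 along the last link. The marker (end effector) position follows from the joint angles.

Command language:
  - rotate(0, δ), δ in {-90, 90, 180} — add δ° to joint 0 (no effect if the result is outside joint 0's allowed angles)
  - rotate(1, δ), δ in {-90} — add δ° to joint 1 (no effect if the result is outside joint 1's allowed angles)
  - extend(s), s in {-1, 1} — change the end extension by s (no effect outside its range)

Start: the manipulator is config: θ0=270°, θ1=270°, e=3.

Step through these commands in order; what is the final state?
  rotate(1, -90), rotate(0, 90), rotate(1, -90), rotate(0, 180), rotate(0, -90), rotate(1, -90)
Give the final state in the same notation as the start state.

begin: config: θ0=270°, θ1=270°, e=3
t=1 rotate(1, -90) ⇒ config: θ0=270°, θ1=180°, e=3
t=2 rotate(0, 90) ⇒ config: θ0=0°, θ1=180°, e=3
t=3 rotate(1, -90) ⇒ config: θ0=0°, θ1=90°, e=3
t=4 rotate(0, 180) ⇒ config: θ0=180°, θ1=90°, e=3
t=5 rotate(0, -90) ⇒ config: θ0=90°, θ1=90°, e=3
t=6 rotate(1, -90) ⇒ config: θ0=90°, θ1=90°, e=3

config: θ0=90°, θ1=90°, e=3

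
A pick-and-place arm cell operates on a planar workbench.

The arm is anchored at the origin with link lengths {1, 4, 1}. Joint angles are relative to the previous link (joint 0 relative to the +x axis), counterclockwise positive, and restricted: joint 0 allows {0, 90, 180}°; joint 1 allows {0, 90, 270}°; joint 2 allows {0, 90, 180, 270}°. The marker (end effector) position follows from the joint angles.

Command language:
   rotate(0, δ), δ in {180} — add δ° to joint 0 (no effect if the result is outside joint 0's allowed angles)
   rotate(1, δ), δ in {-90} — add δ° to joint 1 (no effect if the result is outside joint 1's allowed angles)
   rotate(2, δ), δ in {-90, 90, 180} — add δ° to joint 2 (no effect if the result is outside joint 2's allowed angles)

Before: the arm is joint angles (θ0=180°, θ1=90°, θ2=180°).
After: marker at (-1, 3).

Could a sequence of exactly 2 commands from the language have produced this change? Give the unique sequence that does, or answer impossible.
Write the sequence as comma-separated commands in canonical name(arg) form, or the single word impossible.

t0: joint angles (θ0=180°, θ1=90°, θ2=180°)
1. rotate(1, -90) → joint angles (θ0=180°, θ1=0°, θ2=180°)
2. rotate(1, -90) → joint angles (θ0=180°, θ1=270°, θ2=180°)
uniquely the one of 25 2-step routes that fits.

rotate(1, -90), rotate(1, -90)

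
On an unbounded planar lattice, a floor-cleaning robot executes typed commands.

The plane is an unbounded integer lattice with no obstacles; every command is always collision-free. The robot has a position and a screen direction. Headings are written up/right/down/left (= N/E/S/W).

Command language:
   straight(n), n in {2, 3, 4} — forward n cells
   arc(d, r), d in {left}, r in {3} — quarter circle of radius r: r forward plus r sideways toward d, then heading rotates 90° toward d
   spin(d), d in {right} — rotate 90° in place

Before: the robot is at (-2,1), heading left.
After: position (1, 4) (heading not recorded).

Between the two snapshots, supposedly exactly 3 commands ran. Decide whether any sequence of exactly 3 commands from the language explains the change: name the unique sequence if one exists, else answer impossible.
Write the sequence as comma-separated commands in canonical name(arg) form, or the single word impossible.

key: running arc(left, 3) before spin(right) would end elsewhere — order is forced
t0: at (-2,1), heading left
t=1 spin(right) ⇒ at (-2,1), heading up
t=2 spin(right) ⇒ at (-2,1), heading right
t=3 arc(left, 3) ⇒ at (1,4), heading up
all 125 alternatives checked — unique.

spin(right), spin(right), arc(left, 3)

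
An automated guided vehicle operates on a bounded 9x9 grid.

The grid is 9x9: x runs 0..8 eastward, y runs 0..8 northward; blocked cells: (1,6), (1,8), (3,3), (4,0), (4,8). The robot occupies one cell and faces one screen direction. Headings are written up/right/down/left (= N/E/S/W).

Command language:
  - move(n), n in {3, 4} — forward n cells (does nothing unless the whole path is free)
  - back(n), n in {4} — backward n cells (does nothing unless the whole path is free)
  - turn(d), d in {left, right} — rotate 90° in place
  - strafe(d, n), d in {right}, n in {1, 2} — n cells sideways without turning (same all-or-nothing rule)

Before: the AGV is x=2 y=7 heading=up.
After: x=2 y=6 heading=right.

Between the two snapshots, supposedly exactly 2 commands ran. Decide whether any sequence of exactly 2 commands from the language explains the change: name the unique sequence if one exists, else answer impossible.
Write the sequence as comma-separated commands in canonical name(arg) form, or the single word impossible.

turn(right), strafe(right, 1)

key: order matters: swapping turn(right) and strafe(right, 1) lands elsewhere
t0: x=2 y=7 heading=up
[1] after turn(right): x=2 y=7 heading=right
[2] after strafe(right, 1): x=2 y=6 heading=right
no other 2-command option fits: unique.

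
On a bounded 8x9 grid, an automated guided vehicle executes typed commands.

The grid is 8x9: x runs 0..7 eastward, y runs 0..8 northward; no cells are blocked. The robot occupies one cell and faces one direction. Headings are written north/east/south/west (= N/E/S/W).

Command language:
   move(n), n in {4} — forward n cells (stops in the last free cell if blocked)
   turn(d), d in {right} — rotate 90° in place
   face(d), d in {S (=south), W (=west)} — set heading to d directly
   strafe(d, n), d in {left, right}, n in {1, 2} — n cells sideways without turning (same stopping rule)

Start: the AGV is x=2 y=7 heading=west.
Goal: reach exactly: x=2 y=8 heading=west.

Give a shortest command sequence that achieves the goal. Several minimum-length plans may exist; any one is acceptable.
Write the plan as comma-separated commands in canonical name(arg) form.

strafe(right, 2)

initial: x=2 y=7 heading=west
[1] after strafe(right, 2): x=2 y=8 heading=west
minimal: 1 command(s), checked below 1.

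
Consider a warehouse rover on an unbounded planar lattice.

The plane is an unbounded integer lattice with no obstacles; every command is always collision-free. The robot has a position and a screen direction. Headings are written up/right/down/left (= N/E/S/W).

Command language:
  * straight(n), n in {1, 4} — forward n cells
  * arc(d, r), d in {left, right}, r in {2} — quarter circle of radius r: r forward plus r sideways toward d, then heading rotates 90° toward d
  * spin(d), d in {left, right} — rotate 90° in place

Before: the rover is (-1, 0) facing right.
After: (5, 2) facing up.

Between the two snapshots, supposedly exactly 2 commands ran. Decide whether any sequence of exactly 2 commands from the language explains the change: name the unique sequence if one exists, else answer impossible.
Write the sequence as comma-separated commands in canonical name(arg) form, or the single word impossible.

straight(4), arc(left, 2)

key: order matters: swapping straight(4) and arc(left, 2) lands elsewhere
start: (-1, 0) facing right
t=1 straight(4) ⇒ (3, 0) facing right
t=2 arc(left, 2) ⇒ (5, 2) facing up
uniquely the one of 36 2-step routes that fits.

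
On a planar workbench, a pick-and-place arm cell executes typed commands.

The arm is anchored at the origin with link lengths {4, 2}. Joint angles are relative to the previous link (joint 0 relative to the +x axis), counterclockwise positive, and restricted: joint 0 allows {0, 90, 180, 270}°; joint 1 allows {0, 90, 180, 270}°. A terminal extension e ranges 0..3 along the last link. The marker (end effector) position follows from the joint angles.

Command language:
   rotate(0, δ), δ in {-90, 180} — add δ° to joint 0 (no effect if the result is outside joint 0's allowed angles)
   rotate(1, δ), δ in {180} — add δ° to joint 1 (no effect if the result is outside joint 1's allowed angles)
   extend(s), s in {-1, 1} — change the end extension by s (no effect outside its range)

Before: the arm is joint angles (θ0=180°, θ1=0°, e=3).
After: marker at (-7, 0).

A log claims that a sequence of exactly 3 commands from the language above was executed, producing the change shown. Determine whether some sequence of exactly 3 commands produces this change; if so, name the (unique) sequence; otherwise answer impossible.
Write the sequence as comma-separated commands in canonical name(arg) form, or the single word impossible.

extend(1), extend(-1), extend(-1)

key: order matters: swapping extend(1) and extend(-1) lands elsewhere
from: joint angles (θ0=180°, θ1=0°, e=3)
[1] after extend(1): joint angles (θ0=180°, θ1=0°, e=3)
[2] after extend(-1): joint angles (θ0=180°, θ1=0°, e=2)
[3] after extend(-1): joint angles (θ0=180°, θ1=0°, e=1)
all 125 alternatives checked — unique.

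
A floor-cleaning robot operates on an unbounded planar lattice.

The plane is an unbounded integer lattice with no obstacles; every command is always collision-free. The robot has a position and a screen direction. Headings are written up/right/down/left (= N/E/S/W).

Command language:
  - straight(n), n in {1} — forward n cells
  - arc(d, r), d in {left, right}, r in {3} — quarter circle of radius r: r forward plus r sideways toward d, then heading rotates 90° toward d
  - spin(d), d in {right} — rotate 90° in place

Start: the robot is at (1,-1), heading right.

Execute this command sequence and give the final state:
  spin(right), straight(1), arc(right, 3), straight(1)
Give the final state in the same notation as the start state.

at (-3,-5), heading left

start: at (1,-1), heading right
1. spin(right) → at (1,-1), heading down
2. straight(1) → at (1,-2), heading down
3. arc(right, 3) → at (-2,-5), heading left
4. straight(1) → at (-3,-5), heading left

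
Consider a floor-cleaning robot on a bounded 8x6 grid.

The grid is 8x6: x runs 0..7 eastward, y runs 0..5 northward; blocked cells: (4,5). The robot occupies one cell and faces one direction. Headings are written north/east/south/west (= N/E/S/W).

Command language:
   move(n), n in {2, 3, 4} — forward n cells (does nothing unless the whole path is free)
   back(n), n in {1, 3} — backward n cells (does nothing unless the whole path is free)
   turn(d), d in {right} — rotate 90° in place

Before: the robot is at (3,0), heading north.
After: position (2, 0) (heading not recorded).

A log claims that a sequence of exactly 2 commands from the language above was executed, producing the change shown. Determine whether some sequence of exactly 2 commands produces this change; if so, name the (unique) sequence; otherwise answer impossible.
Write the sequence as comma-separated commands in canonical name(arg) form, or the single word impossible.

turn(right), back(1)

key: running back(1) before turn(right) would end elsewhere — order is forced
t0: at (3,0), heading north
1. turn(right) → at (3,0), heading east
2. back(1) → at (2,0), heading east
uniquely the one of 36 2-step routes that fits.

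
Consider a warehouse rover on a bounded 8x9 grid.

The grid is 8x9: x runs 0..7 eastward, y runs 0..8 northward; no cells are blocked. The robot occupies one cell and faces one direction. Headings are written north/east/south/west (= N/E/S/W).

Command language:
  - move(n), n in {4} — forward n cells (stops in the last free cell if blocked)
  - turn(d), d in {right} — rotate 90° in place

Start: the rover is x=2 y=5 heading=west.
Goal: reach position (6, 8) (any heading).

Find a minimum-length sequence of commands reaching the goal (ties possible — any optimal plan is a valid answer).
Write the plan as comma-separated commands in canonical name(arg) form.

initial: x=2 y=5 heading=west
t=1 turn(right) ⇒ x=2 y=5 heading=north
t=2 move(4) ⇒ x=2 y=8 heading=north
t=3 turn(right) ⇒ x=2 y=8 heading=east
t=4 move(4) ⇒ x=6 y=8 heading=east
shorter routes all fall short; 4 is best.

turn(right), move(4), turn(right), move(4)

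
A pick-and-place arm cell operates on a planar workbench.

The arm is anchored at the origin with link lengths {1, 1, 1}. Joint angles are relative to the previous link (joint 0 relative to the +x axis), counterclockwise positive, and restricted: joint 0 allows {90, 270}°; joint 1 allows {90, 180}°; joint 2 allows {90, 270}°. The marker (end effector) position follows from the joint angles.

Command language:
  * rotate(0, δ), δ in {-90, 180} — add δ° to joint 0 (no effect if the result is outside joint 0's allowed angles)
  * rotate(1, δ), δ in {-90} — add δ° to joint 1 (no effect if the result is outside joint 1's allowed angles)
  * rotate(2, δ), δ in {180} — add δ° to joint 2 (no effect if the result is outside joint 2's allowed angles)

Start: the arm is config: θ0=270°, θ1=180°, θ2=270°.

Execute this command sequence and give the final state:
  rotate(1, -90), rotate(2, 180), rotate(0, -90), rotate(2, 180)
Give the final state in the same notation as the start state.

from: config: θ0=270°, θ1=180°, θ2=270°
1. rotate(1, -90) → config: θ0=270°, θ1=90°, θ2=270°
2. rotate(2, 180) → config: θ0=270°, θ1=90°, θ2=90°
3. rotate(0, -90) → config: θ0=270°, θ1=90°, θ2=90°
4. rotate(2, 180) → config: θ0=270°, θ1=90°, θ2=270°

config: θ0=270°, θ1=90°, θ2=270°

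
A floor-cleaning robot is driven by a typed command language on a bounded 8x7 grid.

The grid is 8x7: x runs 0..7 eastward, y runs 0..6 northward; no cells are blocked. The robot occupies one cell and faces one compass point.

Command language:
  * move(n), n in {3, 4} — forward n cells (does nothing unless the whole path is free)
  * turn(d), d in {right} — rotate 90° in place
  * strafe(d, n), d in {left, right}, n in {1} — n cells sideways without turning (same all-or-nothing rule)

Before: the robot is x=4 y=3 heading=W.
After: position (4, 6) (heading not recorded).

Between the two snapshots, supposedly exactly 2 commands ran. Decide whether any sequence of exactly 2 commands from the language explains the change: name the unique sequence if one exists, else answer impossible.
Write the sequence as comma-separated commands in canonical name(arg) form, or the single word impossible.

key: running move(3) before turn(right) would end elsewhere — order is forced
t0: x=4 y=3 heading=W
[1] after turn(right): x=4 y=3 heading=N
[2] after move(3): x=4 y=6 heading=N
no other 2-command option fits: unique.

turn(right), move(3)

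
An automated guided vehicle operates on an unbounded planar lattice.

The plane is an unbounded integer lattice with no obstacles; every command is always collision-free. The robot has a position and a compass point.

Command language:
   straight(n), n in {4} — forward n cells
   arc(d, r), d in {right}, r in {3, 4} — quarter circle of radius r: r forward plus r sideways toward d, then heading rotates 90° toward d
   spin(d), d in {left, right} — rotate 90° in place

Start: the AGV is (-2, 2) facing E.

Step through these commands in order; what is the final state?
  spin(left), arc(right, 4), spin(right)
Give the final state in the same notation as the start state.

(2, 6) facing S

start: (-2, 2) facing E
1. spin(left) → (-2, 2) facing N
2. arc(right, 4) → (2, 6) facing E
3. spin(right) → (2, 6) facing S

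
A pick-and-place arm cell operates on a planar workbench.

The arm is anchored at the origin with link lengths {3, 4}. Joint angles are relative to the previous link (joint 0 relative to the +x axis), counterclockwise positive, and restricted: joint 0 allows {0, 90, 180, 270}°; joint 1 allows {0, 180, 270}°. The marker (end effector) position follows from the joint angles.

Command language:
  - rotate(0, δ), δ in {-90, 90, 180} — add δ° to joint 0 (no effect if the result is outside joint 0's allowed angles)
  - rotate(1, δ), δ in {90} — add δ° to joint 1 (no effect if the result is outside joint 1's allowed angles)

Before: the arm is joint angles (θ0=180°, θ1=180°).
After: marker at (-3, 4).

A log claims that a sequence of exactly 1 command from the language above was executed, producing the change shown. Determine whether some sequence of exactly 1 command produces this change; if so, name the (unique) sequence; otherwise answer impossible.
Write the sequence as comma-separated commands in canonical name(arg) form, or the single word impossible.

rotate(1, 90)

from: joint angles (θ0=180°, θ1=180°)
1. rotate(1, 90) → joint angles (θ0=180°, θ1=270°)
no rival 1-sequence matches.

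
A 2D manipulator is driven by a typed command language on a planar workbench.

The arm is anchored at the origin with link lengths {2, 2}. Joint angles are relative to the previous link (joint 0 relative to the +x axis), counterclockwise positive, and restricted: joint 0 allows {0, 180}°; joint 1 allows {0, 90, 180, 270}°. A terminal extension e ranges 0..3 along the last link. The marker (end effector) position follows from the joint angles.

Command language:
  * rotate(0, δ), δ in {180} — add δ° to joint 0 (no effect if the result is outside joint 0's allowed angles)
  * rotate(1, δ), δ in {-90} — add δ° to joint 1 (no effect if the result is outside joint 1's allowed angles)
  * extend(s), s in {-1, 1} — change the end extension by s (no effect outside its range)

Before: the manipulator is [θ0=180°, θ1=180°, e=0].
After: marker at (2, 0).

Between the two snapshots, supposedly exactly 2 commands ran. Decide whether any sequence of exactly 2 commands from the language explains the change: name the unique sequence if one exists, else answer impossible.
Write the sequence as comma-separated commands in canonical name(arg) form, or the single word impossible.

begin: [θ0=180°, θ1=180°, e=0]
1. extend(1) → [θ0=180°, θ1=180°, e=1]
2. extend(1) → [θ0=180°, θ1=180°, e=2]
all 16 alternatives checked — unique.

extend(1), extend(1)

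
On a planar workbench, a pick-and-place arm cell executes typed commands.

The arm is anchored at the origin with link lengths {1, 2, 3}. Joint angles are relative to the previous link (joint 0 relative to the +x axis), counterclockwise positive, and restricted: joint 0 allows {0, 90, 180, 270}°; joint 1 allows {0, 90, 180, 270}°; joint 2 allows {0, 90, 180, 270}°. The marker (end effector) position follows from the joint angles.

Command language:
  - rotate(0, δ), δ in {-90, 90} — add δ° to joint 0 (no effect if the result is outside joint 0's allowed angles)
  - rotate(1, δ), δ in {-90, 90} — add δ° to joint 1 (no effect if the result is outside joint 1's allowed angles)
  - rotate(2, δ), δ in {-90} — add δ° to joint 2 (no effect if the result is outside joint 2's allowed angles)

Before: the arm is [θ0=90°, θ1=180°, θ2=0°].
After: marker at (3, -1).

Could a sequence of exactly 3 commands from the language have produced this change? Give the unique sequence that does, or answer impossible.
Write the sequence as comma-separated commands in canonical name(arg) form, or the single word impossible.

rotate(2, -90), rotate(2, -90), rotate(2, -90)

from: [θ0=90°, θ1=180°, θ2=0°]
[1] after rotate(2, -90): [θ0=90°, θ1=180°, θ2=270°]
[2] after rotate(2, -90): [θ0=90°, θ1=180°, θ2=180°]
[3] after rotate(2, -90): [θ0=90°, θ1=180°, θ2=90°]
no rival 3-sequence matches.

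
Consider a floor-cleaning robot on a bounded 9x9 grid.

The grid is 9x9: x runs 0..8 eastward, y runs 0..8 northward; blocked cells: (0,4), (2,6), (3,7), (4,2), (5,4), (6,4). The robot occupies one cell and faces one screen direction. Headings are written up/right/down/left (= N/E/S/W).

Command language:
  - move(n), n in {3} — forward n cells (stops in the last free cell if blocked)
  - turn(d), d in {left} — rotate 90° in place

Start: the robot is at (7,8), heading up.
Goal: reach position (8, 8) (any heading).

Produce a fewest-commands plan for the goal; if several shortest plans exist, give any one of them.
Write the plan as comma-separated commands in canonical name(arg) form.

turn(left), turn(left), turn(left), move(3)

t0: at (7,8), heading up
[1] after turn(left): at (7,8), heading left
[2] after turn(left): at (7,8), heading down
[3] after turn(left): at (7,8), heading right
[4] after move(3): at (8,8), heading right
nothing shorter than 4 reaches the goal.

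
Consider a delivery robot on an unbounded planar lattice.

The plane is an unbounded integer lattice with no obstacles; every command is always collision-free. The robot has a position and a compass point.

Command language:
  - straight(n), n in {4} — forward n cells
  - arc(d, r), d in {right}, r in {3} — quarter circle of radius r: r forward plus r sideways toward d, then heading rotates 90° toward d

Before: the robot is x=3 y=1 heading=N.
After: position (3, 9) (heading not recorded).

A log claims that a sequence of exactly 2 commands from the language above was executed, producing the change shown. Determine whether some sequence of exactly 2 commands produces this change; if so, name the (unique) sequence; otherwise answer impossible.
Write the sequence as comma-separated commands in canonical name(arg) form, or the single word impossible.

straight(4), straight(4)

initial: x=3 y=1 heading=N
t=1 straight(4) ⇒ x=3 y=5 heading=N
t=2 straight(4) ⇒ x=3 y=9 heading=N
all 4 alternatives checked — unique.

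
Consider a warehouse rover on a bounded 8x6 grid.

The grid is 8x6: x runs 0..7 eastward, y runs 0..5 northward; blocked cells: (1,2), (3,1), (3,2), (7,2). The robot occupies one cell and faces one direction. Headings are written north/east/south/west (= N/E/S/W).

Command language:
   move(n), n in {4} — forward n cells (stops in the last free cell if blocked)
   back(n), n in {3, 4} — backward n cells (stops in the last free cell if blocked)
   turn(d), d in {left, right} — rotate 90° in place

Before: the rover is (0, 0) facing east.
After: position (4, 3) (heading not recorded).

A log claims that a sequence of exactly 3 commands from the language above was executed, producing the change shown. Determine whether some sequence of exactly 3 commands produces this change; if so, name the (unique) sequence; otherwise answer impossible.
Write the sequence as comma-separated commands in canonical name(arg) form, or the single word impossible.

key: order matters: swapping move(4) and back(3) lands elsewhere
start: (0, 0) facing east
[1] after move(4): (4, 0) facing east
[2] after turn(right): (4, 0) facing south
[3] after back(3): (4, 3) facing south
no other 3-command option fits: unique.

move(4), turn(right), back(3)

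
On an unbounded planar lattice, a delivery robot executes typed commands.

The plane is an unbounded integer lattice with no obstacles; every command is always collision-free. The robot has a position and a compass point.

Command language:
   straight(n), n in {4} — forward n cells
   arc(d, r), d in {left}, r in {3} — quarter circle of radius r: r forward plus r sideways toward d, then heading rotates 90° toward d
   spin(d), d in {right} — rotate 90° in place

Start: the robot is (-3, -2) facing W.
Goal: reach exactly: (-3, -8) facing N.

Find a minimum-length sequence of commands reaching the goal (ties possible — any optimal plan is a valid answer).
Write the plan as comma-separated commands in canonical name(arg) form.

arc(left, 3), spin(right), arc(left, 3), arc(left, 3), arc(left, 3)

begin: (-3, -2) facing W
[1] after arc(left, 3): (-6, -5) facing S
[2] after spin(right): (-6, -5) facing W
[3] after arc(left, 3): (-9, -8) facing S
[4] after arc(left, 3): (-6, -11) facing E
[5] after arc(left, 3): (-3, -8) facing N
nothing shorter than 5 reaches the goal.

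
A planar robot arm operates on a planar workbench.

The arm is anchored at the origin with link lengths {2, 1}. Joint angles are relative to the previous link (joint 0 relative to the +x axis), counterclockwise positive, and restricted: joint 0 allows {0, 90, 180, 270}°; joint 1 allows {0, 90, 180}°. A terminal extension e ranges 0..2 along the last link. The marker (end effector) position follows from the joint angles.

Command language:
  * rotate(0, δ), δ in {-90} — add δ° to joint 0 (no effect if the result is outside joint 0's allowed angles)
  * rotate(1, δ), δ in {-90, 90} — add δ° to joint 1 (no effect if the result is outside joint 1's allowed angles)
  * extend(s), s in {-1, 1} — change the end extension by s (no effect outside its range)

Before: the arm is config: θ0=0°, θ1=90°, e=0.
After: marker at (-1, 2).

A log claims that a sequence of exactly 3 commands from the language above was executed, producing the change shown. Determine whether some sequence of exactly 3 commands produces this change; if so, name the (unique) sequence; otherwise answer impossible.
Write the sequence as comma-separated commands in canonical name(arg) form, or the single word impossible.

start: config: θ0=0°, θ1=90°, e=0
t=1 rotate(0, -90) ⇒ config: θ0=270°, θ1=90°, e=0
t=2 rotate(0, -90) ⇒ config: θ0=180°, θ1=90°, e=0
t=3 rotate(0, -90) ⇒ config: θ0=90°, θ1=90°, e=0
no other 3-command option fits: unique.

rotate(0, -90), rotate(0, -90), rotate(0, -90)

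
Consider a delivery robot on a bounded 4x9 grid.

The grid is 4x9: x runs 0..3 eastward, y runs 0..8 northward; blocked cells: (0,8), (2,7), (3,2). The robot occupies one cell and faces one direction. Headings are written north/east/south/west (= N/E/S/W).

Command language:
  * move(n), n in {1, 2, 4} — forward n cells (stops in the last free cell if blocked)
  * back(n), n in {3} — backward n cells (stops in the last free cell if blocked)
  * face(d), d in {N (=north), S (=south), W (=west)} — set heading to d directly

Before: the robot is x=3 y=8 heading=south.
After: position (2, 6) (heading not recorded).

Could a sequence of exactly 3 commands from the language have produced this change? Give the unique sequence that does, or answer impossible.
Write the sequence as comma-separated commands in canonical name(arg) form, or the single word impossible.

move(2), face(W), move(1)

key: running move(1) before move(2) would end elsewhere — order is forced
from: x=3 y=8 heading=south
t=1 move(2) ⇒ x=3 y=6 heading=south
t=2 face(W) ⇒ x=3 y=6 heading=west
t=3 move(1) ⇒ x=2 y=6 heading=west
uniquely the one of 343 3-step routes that fits.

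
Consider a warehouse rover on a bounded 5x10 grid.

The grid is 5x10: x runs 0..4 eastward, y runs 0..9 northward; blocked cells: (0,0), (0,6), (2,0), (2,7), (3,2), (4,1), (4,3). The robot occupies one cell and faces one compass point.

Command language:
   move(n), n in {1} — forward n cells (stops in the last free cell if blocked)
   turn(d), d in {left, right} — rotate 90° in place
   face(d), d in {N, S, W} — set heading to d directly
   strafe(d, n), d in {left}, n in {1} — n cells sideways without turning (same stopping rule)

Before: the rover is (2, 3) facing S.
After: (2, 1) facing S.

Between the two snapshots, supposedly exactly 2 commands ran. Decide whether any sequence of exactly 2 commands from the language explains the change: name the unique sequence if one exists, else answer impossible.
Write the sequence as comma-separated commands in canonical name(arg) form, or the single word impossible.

move(1), move(1)

key: heading stays S — no command in the sequence turns
begin: (2, 3) facing S
1. move(1) → (2, 2) facing S
2. move(1) → (2, 1) facing S
no other 2-command option fits: unique.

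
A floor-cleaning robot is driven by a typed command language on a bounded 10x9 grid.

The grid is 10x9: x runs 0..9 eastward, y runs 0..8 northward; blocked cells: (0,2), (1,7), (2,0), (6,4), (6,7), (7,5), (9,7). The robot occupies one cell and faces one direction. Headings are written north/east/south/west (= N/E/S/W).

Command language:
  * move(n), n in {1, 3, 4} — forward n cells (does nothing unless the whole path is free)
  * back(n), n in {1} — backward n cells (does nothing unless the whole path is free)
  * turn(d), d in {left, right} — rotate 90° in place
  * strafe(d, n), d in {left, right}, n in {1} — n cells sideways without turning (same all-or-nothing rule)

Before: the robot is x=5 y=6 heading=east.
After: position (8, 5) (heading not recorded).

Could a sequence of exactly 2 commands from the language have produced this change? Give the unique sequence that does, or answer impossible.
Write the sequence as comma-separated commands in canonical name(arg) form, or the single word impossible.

move(3), strafe(right, 1)

key: order matters: swapping move(3) and strafe(right, 1) lands elsewhere
begin: x=5 y=6 heading=east
t=1 move(3) ⇒ x=8 y=6 heading=east
t=2 strafe(right, 1) ⇒ x=8 y=5 heading=east
uniquely the one of 64 2-step routes that fits.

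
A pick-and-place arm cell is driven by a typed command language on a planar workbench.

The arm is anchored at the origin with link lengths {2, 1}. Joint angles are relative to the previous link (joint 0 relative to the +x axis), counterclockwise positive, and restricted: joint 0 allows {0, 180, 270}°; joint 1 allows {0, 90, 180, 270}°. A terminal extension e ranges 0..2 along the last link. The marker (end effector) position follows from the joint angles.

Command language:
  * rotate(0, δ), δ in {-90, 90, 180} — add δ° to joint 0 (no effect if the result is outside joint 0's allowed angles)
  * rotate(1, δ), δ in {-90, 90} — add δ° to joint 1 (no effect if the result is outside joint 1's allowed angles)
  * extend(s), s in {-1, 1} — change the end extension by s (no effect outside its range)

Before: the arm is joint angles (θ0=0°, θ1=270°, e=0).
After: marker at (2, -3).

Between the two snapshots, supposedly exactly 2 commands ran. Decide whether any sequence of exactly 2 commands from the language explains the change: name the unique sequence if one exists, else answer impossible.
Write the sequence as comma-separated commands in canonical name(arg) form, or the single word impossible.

extend(1), extend(1)

t0: joint angles (θ0=0°, θ1=270°, e=0)
step 1 (extend(1)): joint angles (θ0=0°, θ1=270°, e=1)
step 2 (extend(1)): joint angles (θ0=0°, θ1=270°, e=2)
no other 2-command option fits: unique.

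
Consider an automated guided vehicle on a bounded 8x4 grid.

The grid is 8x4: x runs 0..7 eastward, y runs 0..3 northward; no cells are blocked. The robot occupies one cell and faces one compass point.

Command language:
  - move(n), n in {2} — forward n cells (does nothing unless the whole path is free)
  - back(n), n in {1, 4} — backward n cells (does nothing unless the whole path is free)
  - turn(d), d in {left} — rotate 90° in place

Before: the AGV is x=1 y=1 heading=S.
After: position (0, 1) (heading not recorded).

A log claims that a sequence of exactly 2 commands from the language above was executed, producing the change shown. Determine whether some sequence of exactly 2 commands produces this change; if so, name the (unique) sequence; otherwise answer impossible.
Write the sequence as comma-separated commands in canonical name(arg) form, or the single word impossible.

turn(left), back(1)

key: running back(1) before turn(left) would end elsewhere — order is forced
t0: x=1 y=1 heading=S
t=1 turn(left) ⇒ x=1 y=1 heading=E
t=2 back(1) ⇒ x=0 y=1 heading=E
no other 2-command option fits: unique.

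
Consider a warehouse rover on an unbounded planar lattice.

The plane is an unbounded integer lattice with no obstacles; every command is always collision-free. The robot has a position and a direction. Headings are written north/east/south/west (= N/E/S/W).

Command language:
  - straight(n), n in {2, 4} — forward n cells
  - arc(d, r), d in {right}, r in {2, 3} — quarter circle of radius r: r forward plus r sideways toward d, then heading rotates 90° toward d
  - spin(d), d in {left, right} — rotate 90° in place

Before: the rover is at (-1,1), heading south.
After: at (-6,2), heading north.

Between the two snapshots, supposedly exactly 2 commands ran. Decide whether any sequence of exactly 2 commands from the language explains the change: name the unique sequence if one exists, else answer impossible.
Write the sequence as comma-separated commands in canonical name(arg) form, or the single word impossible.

arc(right, 2), arc(right, 3)

key: running arc(right, 3) before arc(right, 2) would end elsewhere — order is forced
start: at (-1,1), heading south
[1] after arc(right, 2): at (-3,-1), heading west
[2] after arc(right, 3): at (-6,2), heading north
all 36 alternatives checked — unique.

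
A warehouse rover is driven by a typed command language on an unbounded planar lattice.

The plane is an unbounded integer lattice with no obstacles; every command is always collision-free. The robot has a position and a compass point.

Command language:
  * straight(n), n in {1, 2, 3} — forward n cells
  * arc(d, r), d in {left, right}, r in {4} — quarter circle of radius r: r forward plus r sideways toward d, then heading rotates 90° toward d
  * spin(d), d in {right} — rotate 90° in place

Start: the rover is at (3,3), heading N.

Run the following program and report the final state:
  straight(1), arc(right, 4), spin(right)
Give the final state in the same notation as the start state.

initial: at (3,3), heading N
step 1 (straight(1)): at (3,4), heading N
step 2 (arc(right, 4)): at (7,8), heading E
step 3 (spin(right)): at (7,8), heading S

at (7,8), heading S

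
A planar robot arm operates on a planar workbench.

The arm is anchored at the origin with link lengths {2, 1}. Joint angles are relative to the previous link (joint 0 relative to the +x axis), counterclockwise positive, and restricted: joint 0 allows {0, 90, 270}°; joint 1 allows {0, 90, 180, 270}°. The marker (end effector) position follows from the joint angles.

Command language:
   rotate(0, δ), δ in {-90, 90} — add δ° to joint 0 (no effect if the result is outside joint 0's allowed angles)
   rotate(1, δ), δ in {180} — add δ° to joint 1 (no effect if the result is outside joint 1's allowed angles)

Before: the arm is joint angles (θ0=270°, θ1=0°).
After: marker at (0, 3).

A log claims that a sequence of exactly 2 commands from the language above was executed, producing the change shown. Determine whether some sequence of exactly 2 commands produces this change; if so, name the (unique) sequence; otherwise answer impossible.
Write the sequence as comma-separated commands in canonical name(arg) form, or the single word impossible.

start: joint angles (θ0=270°, θ1=0°)
[1] after rotate(0, 90): joint angles (θ0=0°, θ1=0°)
[2] after rotate(0, 90): joint angles (θ0=90°, θ1=0°)
no other 2-command option fits: unique.

rotate(0, 90), rotate(0, 90)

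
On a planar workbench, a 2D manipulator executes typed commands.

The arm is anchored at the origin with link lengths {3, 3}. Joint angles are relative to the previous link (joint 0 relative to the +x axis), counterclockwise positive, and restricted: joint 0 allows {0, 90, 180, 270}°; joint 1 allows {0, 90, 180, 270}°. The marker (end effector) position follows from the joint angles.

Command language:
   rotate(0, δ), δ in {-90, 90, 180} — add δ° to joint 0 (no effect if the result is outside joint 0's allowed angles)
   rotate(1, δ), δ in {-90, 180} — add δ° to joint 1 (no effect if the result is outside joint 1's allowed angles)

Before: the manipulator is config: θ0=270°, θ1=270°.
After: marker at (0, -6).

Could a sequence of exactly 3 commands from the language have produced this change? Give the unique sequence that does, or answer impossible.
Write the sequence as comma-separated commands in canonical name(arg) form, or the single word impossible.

rotate(1, -90), rotate(1, -90), rotate(1, -90)

initial: config: θ0=270°, θ1=270°
1. rotate(1, -90) → config: θ0=270°, θ1=180°
2. rotate(1, -90) → config: θ0=270°, θ1=90°
3. rotate(1, -90) → config: θ0=270°, θ1=0°
no other 3-command option fits: unique.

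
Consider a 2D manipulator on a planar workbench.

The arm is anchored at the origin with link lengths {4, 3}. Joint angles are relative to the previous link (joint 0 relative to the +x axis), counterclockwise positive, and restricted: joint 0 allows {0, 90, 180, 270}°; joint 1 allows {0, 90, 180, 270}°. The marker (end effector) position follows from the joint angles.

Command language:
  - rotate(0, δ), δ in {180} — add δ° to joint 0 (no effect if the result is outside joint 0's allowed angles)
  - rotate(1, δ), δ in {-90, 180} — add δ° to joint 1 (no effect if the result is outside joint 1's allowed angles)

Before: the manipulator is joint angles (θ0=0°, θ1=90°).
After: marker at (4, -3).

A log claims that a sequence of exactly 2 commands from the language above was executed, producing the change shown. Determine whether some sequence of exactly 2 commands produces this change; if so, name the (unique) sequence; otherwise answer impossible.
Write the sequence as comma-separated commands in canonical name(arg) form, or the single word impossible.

rotate(1, -90), rotate(1, -90)

from: joint angles (θ0=0°, θ1=90°)
step 1 (rotate(1, -90)): joint angles (θ0=0°, θ1=0°)
step 2 (rotate(1, -90)): joint angles (θ0=0°, θ1=270°)
no other 2-command option fits: unique.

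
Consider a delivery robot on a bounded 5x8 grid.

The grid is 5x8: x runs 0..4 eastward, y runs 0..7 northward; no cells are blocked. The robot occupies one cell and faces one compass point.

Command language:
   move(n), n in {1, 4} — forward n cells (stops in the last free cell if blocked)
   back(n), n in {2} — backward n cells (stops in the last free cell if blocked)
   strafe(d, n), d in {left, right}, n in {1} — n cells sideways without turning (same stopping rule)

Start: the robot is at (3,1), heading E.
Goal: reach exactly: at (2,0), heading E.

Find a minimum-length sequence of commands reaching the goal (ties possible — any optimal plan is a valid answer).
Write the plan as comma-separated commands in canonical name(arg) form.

begin: at (3,1), heading E
1. strafe(right, 1) → at (3,0), heading E
2. move(4) → at (4,0), heading E
3. back(2) → at (2,0), heading E
shorter routes all fall short; 3 is best.

strafe(right, 1), move(4), back(2)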